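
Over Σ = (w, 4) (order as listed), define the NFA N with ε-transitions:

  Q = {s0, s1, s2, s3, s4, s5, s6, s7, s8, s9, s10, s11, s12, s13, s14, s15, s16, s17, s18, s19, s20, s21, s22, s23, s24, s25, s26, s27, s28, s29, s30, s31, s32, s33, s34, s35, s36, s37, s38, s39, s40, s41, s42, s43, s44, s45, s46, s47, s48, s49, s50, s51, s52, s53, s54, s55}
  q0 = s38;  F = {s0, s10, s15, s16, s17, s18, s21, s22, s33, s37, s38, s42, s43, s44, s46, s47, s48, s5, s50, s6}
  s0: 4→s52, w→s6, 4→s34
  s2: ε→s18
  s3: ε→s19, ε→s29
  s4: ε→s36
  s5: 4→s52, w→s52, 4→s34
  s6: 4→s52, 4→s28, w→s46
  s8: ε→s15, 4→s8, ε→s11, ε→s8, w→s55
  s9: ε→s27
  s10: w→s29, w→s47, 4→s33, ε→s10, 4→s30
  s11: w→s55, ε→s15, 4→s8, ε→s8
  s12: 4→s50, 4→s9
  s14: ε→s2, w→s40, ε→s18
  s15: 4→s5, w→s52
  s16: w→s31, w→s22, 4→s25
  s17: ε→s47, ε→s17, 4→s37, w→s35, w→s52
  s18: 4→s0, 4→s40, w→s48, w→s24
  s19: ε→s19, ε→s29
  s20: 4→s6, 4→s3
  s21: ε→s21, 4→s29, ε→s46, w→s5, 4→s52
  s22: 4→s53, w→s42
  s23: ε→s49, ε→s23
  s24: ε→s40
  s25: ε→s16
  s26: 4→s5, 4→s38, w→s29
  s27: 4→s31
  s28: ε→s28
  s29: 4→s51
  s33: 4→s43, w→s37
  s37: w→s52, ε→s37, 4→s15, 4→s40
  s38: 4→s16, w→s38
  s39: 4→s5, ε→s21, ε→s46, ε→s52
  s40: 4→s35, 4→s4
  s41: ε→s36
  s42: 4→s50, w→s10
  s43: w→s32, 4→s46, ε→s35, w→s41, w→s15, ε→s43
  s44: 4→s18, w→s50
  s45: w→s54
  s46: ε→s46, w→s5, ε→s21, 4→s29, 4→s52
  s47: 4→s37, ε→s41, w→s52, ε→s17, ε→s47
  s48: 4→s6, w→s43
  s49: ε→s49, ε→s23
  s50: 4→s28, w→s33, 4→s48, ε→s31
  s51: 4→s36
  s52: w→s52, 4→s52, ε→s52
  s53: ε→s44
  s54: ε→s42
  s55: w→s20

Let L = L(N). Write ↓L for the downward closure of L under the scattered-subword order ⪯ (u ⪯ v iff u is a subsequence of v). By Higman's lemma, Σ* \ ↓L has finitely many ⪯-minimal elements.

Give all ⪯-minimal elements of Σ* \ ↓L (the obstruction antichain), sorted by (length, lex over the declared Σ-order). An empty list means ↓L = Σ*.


min(Σ*\↓L) = [4wwwww, 4w4444].

|Q|=56, |F|=20, |δ|=119 (42 ε).
min D↑ (19 st, q0=0, F={12}): 0:w→0,4→1 1:w→2,4→1 2:w→3,4→4 3:w→5,4→6 4:w→6,4→7 5:w→8,4→9 6:w→9,4→10 7:w→10,4→11 8:w→12,4→13 9:w→13,4→14 10:w→14,4→15 11:w→15,4→12 12:w→12,4→12 13:w→12,4→16 14:w→16,4→17 15:w→17,4→12 16:w→12,4→18 17:w→18,4→12 18:w→12,4→12.
'4wwwww': run [36, 35, 33, 28, 21, 15, 2] end={s35,s52} rej; 6/6 del acc.
'4w4444': |S_i|=[36, 35, 33, 28, 21, 14, 8] end={s28,s29,s34,s35,s36,s4,s51,s52} ∉↓L; 6/6 single-dels accept.
2 minimals (antichain).


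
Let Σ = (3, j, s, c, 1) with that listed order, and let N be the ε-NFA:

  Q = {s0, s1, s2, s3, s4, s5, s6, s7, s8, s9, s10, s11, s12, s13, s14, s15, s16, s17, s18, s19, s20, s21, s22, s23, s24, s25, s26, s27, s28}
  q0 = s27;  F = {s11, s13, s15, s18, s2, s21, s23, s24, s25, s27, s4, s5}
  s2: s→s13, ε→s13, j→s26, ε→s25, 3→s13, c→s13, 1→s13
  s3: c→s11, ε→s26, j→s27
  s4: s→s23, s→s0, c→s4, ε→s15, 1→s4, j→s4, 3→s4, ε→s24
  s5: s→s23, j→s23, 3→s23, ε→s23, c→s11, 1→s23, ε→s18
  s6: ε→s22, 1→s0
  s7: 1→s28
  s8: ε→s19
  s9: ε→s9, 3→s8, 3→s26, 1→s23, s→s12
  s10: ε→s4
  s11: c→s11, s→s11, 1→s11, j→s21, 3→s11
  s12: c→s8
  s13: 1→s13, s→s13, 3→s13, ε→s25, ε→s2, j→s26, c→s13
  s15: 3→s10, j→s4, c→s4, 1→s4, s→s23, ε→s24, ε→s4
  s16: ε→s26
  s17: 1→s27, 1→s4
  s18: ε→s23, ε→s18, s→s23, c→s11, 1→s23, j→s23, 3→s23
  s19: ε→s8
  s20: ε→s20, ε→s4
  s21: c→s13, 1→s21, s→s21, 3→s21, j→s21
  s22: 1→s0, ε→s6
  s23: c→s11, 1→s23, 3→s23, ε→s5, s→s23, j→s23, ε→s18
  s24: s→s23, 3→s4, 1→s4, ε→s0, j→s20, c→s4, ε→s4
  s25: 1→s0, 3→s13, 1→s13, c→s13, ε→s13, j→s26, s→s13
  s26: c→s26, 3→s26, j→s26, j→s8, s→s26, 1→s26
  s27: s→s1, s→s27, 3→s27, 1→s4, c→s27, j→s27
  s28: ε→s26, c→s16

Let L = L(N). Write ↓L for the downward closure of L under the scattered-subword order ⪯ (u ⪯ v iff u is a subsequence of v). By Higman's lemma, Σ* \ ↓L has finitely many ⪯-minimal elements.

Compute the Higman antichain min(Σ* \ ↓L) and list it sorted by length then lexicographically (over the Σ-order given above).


A = [1scjcj].

|Q|=29, |F|=12, |δ|=110 (28 ε).
min D↑ (7 st, q0=0, F={6}): 0:3→0,j→0,s→0,c→0,1→1 1:3→1,j→1,s→2,c→1,1→1 2:3→2,j→2,s→2,c→3,1→2 3:3→3,j→4,s→3,c→3,1→3 4:3→4,j→4,s→4,c→5,1→4 5:3→5,j→6,s→5,c→5,1→5 6:3→6,j→6,s→6,c→6,1→6 [Hopcroft].
'1scjcj': N↓-sim [19, 17, 12, 9, 8, 7, 3] end={s19,s26,s8} — reject; 6/6 del acc.
1 obstructions.


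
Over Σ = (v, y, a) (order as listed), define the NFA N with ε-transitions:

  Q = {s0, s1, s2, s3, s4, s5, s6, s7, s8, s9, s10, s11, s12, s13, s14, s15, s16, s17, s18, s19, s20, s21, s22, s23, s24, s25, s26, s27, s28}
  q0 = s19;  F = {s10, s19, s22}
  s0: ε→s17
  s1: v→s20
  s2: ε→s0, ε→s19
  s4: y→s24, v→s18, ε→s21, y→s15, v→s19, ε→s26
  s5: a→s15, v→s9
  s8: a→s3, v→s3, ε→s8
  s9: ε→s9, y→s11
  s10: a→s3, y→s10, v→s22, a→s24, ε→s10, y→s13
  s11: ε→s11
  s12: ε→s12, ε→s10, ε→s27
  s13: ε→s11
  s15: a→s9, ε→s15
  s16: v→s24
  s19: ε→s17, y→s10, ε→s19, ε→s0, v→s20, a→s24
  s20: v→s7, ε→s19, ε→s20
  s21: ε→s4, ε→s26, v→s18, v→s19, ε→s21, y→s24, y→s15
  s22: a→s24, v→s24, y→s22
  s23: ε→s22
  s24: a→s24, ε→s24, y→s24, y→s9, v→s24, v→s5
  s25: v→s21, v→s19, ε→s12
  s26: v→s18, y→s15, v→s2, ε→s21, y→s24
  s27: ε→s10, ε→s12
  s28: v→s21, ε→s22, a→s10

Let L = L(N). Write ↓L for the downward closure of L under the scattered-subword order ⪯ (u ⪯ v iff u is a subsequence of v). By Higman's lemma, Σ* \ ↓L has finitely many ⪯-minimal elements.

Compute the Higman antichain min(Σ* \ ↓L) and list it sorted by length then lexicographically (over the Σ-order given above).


|Q|=29, |F|=3, |δ|=70 (29 ε).
min D↑ (4 st, q0=0, F={2}): 0:v→0,y→1,a→2 1:v→3,y→1,a→2 2:v→2,y→2,a→2 3:v→2,y→3,a→2 (ε-aug+det+¬).
'a': run [14, 6] end={s11,s15,s24,s3,s5,s9} rej; 1/1 deletions ∈↓L.
'yvv': run [14, 9, 6, 5] end={s11,s15,s24,s5,s9} rej; 3/3 deletions ∈↓L.
2 obstructions.

Antichain: [a, yvv].


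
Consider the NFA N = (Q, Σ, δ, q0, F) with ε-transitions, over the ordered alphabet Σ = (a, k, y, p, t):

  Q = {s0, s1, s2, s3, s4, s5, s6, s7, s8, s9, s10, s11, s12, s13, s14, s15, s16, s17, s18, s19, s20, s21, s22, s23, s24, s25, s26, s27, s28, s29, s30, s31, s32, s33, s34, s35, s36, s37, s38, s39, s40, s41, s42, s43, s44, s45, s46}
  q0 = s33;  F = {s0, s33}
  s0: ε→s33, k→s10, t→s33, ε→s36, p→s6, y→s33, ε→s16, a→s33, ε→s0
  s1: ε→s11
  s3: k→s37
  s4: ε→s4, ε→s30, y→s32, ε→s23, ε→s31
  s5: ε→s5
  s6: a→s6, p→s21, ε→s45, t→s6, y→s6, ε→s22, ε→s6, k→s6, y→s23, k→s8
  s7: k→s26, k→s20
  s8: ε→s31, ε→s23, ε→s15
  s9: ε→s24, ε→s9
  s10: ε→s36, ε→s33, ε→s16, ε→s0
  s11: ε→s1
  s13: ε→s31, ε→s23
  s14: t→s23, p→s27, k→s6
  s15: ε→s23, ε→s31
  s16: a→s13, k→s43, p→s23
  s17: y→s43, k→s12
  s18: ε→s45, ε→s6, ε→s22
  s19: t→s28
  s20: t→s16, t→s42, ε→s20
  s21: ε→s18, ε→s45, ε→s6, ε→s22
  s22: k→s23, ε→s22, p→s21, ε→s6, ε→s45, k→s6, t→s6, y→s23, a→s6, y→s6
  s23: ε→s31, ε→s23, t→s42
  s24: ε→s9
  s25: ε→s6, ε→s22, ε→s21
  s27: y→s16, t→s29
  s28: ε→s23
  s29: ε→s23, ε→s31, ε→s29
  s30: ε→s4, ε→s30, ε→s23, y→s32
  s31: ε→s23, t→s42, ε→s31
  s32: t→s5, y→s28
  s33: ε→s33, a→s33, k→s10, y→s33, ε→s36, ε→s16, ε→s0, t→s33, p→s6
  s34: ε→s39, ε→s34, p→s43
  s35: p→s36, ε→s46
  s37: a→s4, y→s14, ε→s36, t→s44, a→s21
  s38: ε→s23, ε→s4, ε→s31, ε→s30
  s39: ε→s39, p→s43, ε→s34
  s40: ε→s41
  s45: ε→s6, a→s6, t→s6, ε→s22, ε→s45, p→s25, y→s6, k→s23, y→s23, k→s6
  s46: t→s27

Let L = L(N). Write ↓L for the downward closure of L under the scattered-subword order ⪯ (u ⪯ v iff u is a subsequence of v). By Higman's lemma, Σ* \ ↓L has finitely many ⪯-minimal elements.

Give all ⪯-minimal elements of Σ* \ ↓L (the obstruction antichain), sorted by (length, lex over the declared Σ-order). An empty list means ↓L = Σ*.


A = [p].

|Q|=47, |F|=2, |δ|=132 (71 ε).
min D↑ (2 st, q0=0, F={1}): 0:a→0,k→0,y→0,p→1,t→0 1:a→1,k→1,y→1,p→1,t→1 (ε-aug+det+¬).
'p': N↓-sim [18, 11] end={s15,s18,s21,s22,s23,s25,s31,s42,s45,s6,s8} ∉↓L; 1/1 deletions ∈↓L.
1 obstructions.


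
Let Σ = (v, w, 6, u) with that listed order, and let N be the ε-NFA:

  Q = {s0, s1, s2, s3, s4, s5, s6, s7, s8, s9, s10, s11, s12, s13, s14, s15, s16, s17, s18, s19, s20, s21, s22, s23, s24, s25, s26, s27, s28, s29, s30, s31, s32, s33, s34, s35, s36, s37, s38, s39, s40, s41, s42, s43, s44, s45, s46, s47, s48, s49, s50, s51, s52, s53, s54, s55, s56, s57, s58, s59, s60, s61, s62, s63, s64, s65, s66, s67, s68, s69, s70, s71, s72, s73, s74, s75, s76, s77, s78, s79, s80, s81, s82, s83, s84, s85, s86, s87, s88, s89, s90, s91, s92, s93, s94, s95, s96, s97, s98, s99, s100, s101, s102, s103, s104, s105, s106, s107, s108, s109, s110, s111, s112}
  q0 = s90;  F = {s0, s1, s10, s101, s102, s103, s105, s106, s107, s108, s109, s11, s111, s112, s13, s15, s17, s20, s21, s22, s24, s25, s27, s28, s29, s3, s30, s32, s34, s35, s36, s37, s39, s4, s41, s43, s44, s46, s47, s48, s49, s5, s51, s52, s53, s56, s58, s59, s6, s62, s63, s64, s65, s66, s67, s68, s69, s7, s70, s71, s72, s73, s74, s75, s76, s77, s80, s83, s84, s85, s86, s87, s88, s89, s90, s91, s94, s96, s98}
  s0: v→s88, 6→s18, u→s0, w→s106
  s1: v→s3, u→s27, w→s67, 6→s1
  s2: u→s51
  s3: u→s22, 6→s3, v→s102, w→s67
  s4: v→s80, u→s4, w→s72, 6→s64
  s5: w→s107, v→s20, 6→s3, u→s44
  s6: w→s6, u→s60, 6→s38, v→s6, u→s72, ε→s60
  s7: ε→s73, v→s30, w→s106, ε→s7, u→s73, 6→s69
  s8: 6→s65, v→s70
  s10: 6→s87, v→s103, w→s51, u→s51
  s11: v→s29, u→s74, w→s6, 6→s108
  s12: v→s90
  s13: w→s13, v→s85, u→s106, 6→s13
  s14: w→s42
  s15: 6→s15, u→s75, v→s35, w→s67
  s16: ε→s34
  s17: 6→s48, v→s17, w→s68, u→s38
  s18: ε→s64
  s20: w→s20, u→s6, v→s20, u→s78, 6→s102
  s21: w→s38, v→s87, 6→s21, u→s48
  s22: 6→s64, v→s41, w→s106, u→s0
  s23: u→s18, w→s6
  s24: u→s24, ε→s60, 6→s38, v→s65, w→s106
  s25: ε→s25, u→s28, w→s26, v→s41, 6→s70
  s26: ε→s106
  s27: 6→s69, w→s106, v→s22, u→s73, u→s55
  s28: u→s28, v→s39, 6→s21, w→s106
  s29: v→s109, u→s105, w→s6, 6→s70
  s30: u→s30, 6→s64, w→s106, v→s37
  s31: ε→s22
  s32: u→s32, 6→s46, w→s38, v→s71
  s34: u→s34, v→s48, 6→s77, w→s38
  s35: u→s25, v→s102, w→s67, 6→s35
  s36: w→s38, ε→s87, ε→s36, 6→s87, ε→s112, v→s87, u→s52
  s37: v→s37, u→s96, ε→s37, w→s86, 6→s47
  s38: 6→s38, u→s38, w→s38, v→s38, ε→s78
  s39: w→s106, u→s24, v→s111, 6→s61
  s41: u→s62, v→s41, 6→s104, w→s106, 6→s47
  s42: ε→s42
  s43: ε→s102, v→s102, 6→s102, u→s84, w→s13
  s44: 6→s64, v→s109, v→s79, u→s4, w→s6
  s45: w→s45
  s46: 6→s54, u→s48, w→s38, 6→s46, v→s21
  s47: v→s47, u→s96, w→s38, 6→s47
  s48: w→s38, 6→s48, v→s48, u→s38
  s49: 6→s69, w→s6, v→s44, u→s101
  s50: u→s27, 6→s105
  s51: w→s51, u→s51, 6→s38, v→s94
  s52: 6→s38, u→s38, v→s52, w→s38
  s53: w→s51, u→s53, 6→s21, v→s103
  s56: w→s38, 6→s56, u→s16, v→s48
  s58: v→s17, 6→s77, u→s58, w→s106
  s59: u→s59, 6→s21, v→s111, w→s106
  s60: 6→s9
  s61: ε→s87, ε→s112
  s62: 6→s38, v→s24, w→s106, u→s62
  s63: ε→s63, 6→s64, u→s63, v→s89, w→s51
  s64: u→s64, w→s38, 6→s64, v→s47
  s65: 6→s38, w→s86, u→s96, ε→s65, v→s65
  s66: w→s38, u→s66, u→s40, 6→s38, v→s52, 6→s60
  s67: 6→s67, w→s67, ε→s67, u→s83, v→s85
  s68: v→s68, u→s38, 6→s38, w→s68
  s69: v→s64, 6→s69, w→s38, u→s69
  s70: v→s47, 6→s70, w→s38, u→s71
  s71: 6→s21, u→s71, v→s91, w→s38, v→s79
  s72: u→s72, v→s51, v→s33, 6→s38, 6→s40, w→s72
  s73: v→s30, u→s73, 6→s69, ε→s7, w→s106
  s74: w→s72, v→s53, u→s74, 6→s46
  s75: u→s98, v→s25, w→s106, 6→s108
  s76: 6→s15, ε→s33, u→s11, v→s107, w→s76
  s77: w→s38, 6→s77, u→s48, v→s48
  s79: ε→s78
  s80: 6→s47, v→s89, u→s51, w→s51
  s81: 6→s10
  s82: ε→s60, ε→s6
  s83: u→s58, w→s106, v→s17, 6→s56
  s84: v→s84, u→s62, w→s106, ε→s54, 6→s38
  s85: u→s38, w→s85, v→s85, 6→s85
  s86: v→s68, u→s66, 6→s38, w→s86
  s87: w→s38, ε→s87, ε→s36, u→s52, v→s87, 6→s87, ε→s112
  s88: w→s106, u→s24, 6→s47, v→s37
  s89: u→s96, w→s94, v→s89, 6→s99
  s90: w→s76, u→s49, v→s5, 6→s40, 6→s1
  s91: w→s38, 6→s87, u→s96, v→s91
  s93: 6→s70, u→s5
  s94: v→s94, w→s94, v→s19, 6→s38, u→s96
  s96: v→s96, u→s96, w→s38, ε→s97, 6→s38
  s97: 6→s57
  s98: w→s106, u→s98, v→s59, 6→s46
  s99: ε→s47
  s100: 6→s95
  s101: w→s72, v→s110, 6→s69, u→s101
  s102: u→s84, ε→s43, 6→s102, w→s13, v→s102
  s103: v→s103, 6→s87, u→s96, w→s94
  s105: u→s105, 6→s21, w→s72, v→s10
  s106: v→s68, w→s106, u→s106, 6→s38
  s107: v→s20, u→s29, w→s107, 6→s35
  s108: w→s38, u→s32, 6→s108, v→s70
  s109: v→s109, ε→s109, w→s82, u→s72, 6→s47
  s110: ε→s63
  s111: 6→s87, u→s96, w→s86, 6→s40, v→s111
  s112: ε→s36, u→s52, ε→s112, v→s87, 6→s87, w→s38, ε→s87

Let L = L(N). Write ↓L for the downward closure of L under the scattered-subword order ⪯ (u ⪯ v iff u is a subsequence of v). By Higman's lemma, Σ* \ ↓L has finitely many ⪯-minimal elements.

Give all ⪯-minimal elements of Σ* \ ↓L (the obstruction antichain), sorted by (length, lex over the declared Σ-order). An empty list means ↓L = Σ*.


|Q|=113, |F|=79, |δ|=388 (38 ε).
min D↑ (76 st, q0=0, F={30}): 0:v→1,w→2,6→3,u→4 1:v→5,w→6,6→7,u→8 2:v→6,w→2,6→9,u→10 3:v→7,w→11,6→3,u→12 4:v→8,w→13,6→14,u→15 5:v→5,w→5,6→16,u→13 6:v→5,w→6,6→17,u→18 7:v→16,w→11,6→7,u→19 8:v→20,w→13,6→21,u→22 9:v→17,w→11,6→9,u→23 10:v→18,w→13,6→24,u→25 11:v→26,w→11,6→11,u→27 12:v→19,w→28,6→14,u→29 13:v→13,w→13,6→30,u→31 14:v→21,w→30,6→14,u→14 15:v→32,w→31,6→14,u→15 16:v→16,w→33,6→16,u→34 17:v→16,w→11,6→17,u→35 18:v→20,w→13,6→36,u→37 19:v→38,w→28,6→21,u→39 20:v→20,w→13,6→40,u→31 21:v→40,w→30,6→21,u→21 22:v→41,w→31,6→21,u→22 23:v→35,w→28,6→24,u→42 24:v→36,w→30,6→24,u→43 25:v→44,w→31,6→45,u→25 26:v→26,w→26,6→26,u→30 27:v→46,w→28,6→47,u→48 28:v→49,w→28,6→30,u→28 29:v→50,w→28,6→14,u→29 30:v→30,w→30,6→30,u→30 31:v→51,w→31,6→30,u→31 32:v→52,w→51,6→21,u→32 33:v→26,w→33,6→33,u→28 34:v→34,w→28,6→30,u→53 35:v→38,w→28,6→36,u→54 36:v→40,w→30,6→36,u→55 37:v→56,w→31,6→57,u→37 38:v→38,w→28,6→40,u→53 39:v→58,w→28,6→21,u→39 40:v→40,w→30,6→40,u→59 41:v→52,w→51,6→40,u→51 42:v→60,w→28,6→45,u→42 43:v→55,w→30,6→45,u→43 44:v→61,w→51,6→57,u→44 45:v→57,w→30,6→45,u→62 46:v→46,w→49,6→62,u→30 47:v→62,w→30,6→47,u→63 48:v→46,w→28,6→64,u→48 49:v→49,w→49,6→30,u→30 50:v→65,w→28,6→21,u→50 51:v→66,w→51,6→30,u→51 52:v→52,w→66,6→40,u→59 53:v→67,w→28,6→30,u→53 54:v→68,w→28,6→57,u→54 55:v→69,w→30,6→57,u→55 56:v→61,w→51,6→70,u→51 57:v→70,w→30,6→57,u→62 58:v→65,w→28,6→40,u→67 59:v→59,w→30,6→30,u→59 60:v→71,w→28,6→57,u→60 61:v→61,w→66,6→70,u→59 62:v→62,w→30,6→62,u→30 63:v→62,w→30,6→64,u→63 64:v→62,w→30,6→64,u→62 65:v→65,w→72,6→40,u→59 66:v→66,w→66,6→30,u→59 67:v→73,w→28,6→30,u→67 68:v→71,w→28,6→70,u→67 69:v→69,w→30,6→70,u→59 70:v→70,w→30,6→70,u→74 71:v→71,w→72,6→70,u→59 72:v→49,w→72,6→30,u→75 73:v→73,w→72,6→30,u→59 74:v→74,w→30,6→30,u→30 75:v→74,w→30,6→30,u→75 (ε-aug+det+¬).
'uw6': run [99, 85, 21, 6] end={s38,s40,s57,s60,s78,s9} ∉↓L; 3/3 del acc.
'u6w': |S_i|=[99, 85, 33, 2] end={s38,s78} ∉↓L; 3/3 deletions ∈↓L.
'vvu6': |S_i|=[99, 81, 51, 24, 6] end={s38,s40,s57,s60,s78,s9} rej; 4/4 single-dels accept.
'6wvu': |S_i|=[99, 71, 22, 7, 2] end={s38,s78} — reject; 4/4 del acc.
'wuu6uu': |S_i|=[99, 74, 64, 48, 16, 4, 2] end={s38,s78} ∉↓L; 6/6 deletions ∈↓L.
'uuvvuw': run [99, 85, 66, 45, 28, 10, 2] end={s38,s78} — reject; 6/6 del acc.
6 minimals (antichain).

Antichain: [uw6, u6w, vvu6, 6wvu, wuu6uu, uuvvuw].


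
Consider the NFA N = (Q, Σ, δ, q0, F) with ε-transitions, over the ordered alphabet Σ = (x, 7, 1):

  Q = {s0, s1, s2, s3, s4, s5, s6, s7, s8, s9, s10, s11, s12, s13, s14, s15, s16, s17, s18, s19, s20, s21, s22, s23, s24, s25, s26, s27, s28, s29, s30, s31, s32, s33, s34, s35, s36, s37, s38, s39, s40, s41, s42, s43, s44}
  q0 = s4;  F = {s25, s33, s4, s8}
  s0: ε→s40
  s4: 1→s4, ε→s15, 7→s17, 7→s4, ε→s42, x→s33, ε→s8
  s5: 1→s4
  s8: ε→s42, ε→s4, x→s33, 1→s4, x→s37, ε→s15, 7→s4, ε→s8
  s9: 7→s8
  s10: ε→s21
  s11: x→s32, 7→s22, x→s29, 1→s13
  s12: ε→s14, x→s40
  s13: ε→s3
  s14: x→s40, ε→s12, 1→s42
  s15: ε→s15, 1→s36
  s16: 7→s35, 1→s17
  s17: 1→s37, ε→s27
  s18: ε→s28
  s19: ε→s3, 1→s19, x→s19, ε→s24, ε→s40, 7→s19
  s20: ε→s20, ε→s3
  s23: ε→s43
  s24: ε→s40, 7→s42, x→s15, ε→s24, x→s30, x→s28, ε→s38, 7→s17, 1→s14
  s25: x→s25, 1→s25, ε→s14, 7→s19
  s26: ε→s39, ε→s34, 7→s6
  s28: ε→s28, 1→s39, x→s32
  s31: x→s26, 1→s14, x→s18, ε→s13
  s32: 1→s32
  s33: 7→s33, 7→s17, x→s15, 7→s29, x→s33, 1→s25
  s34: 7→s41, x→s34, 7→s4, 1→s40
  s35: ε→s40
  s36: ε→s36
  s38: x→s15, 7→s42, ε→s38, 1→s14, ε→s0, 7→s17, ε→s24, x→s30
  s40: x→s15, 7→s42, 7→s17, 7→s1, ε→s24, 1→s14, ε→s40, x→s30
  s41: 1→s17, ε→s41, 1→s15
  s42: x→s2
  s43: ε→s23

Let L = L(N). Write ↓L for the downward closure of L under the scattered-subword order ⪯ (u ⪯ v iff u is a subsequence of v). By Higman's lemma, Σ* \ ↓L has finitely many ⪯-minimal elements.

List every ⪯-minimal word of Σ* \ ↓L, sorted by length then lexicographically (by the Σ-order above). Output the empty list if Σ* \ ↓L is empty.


|Q|=45, |F|=4, |δ|=102 (38 ε).
min D↑ (4 st, q0=0, F={3}): 0:x→1,7→0,1→0 1:x→1,7→1,1→2 2:x→2,7→3,1→2 3:x→3,7→3,1→3 (ε-aug+det+¬).
'x17': run [25, 23, 21, 20] end={s0,s1,s12,s14,s15,s17,s19,s2,s24,s27,s28,s3,…} ∉↓L; 3/3 del acc.
1 minimals (antichain).

min(Σ*\↓L) = [x17].


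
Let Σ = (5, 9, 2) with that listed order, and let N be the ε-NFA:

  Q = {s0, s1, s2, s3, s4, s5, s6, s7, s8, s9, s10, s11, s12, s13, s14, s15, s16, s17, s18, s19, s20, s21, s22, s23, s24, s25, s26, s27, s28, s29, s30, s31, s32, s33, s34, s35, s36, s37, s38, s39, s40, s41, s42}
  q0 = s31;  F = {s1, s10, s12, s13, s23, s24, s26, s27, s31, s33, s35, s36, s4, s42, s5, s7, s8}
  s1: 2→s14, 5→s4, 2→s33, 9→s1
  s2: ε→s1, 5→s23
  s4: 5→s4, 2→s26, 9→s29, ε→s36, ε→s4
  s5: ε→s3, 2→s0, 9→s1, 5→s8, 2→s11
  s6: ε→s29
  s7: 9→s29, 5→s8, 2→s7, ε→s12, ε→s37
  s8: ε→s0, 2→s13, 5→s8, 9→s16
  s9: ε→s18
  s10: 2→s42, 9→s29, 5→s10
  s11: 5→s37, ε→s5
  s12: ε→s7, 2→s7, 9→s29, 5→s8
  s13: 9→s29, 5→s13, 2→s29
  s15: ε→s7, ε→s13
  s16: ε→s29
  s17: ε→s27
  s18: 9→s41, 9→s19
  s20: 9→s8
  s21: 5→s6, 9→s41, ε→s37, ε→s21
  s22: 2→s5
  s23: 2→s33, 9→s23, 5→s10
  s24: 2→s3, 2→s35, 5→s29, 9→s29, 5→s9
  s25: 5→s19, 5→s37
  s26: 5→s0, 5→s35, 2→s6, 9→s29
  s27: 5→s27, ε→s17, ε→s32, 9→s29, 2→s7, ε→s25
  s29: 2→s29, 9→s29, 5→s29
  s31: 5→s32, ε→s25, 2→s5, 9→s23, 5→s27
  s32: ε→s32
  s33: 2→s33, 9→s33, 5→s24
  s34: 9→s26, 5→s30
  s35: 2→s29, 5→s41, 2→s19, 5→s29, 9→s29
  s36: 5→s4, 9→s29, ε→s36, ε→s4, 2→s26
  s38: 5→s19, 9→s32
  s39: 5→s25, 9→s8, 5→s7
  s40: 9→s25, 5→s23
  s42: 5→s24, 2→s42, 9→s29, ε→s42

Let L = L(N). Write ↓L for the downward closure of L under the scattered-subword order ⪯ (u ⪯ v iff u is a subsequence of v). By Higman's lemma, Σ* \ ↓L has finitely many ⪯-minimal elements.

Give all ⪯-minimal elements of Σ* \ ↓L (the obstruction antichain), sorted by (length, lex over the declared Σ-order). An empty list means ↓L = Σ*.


min(Σ*\↓L) = [59, 9255, 2522].

|Q|=43, |F|=17, |δ|=106 (25 ε).
min D↑ (16 st, q0=0, F={4}): 0:5→1,9→2,2→3 1:5→1,9→4,2→5 2:5→6,9→2,2→7 3:5→8,9→9,2→3 4:5→4,9→4,2→4 5:5→8,9→4,2→5 6:5→6,9→4,2→10 7:5→11,9→7,2→7 8:5→8,9→4,2→12 9:5→13,9→9,2→7 10:5→11,9→4,2→10 11:5→4,9→4,2→14 12:5→12,9→4,2→4 13:5→13,9→4,2→15 14:5→4,9→4,2→4 15:5→14,9→4,2→4 (ε-aug+det+¬).
'59': N↓-sim [32, 25, 4] end={s16,s19,s29,s41} ∉↓L; 2/2 del acc.
'9255': N↓-sim [32, 20, 14, 9, 5] end={s18,s19,s29,s41,s9} ∉↓L; 4/4 deletions ∈↓L.
'2522': |S_i|=[32, 25, 17, 9, 3] end={s19,s29,s6} rej; 4/4 single-dels accept.
3 minimals (antichain).


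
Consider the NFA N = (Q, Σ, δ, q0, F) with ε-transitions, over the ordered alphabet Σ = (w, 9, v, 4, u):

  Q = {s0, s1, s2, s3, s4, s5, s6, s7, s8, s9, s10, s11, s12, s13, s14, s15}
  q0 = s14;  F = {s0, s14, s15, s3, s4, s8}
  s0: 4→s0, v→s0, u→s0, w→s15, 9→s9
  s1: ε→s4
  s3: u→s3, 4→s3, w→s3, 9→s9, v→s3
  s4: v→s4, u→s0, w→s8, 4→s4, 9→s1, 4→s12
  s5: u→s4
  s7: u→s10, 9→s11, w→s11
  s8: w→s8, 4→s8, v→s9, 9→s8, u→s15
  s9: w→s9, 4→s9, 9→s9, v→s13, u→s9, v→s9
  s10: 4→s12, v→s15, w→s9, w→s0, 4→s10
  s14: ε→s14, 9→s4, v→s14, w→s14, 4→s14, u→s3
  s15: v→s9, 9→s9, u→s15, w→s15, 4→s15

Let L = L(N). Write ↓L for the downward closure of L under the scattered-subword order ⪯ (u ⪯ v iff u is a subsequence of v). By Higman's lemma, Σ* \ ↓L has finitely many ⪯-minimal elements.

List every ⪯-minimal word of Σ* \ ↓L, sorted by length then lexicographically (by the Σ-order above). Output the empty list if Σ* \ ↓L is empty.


|Q|=16, |F|=6, |δ|=48 (2 ε).
min D↑ (7 st, q0=0, F={5}): 0:w→0,9→1,v→0,4→0,u→2 1:w→3,9→1,v→1,4→1,u→4 2:w→2,9→5,v→2,4→2,u→2 3:w→3,9→3,v→5,4→3,u→6 4:w→6,9→5,v→4,4→4,u→4 5:w→5,9→5,v→5,4→5,u→5 6:w→6,9→5,v→5,4→6,u→6.
'u9': N↓-sim [10, 5, 2] end={s13,s9} rej; 2/2 deletions ∈↓L.
'9wv': N↓-sim [10, 8, 4, 2] end={s13,s9} — reject; 3/3 single-dels accept.
2 obstructions.

A = [u9, 9wv].


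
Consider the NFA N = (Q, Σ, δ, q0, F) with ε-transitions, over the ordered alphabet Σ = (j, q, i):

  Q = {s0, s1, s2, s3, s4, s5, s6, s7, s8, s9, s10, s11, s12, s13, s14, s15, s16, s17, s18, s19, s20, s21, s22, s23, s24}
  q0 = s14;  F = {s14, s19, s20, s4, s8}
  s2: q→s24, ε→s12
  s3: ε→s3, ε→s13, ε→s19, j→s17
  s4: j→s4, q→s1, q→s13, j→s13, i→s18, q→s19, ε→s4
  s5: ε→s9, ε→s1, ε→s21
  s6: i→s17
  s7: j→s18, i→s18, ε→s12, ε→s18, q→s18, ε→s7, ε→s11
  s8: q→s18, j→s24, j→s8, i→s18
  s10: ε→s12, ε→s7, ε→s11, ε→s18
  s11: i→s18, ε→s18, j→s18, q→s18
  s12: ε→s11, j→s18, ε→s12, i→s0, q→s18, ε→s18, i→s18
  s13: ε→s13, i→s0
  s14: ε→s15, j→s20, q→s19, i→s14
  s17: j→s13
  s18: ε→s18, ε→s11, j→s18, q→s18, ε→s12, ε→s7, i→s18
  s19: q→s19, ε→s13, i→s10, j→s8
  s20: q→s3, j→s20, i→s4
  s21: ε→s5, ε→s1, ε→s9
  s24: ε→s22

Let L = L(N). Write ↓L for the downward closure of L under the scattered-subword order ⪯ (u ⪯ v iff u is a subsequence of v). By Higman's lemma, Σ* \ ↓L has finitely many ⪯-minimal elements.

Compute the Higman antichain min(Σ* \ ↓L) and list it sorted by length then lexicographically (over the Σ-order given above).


Antichain: [qi, jii, qjq].

|Q|=25, |F|=5, |δ|=68 (31 ε).
min D↑ (6 st, q0=0, F={5}): 0:j→1,q→2,i→0 1:j→1,q→2,i→3 2:j→4,q→2,i→5 3:j→3,q→2,i→5 4:j→4,q→5,i→5 5:j→5,q→5,i→5 (ε-aug+det+¬).
'qi': N↓-sim [18, 14, 6] end={s0,s10,s11,s12,s18,s7} ∉↓L; 2/2 single-dels accept.
'jii': N↓-sim [18, 16, 13, 6] end={s0,s10,s11,s12,s18,s7} rej; 3/3 deletions ∈↓L.
'qjq': N↓-sim [18, 14, 10, 5] end={s0,s11,s12,s18,s7} — reject; 3/3 deletions ∈↓L.
3 obstructions.


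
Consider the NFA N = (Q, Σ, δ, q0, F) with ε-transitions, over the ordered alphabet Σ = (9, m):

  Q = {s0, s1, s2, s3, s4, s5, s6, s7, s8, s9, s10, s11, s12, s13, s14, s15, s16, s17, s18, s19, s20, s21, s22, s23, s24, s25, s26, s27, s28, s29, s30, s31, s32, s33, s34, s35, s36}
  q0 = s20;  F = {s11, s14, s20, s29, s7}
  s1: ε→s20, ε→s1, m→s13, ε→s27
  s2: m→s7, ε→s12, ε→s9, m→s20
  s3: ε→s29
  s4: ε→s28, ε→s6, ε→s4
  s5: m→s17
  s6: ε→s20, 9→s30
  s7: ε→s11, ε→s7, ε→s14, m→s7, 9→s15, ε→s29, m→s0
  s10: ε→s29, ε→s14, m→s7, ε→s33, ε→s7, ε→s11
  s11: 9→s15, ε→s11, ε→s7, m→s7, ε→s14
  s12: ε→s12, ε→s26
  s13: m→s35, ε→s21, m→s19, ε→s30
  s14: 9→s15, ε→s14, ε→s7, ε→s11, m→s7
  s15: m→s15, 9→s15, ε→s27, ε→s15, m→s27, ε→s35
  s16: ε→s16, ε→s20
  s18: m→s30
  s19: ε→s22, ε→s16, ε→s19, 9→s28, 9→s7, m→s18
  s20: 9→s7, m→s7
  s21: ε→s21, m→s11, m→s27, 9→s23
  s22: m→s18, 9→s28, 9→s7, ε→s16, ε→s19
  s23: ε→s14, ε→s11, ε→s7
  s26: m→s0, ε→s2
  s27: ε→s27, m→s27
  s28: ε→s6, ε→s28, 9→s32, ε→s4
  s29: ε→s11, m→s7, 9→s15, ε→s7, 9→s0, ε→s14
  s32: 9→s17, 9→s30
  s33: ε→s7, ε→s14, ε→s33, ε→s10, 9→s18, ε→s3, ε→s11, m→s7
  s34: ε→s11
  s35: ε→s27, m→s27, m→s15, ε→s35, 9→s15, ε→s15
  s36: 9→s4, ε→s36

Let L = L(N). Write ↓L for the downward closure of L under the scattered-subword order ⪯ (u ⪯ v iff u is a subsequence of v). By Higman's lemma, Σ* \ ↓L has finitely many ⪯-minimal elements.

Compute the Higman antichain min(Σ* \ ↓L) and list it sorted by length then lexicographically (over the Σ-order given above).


min(Σ*\↓L) = [99, m9].

|Q|=37, |F|=5, |δ|=106 (62 ε).
min D↑ (3 st, q0=0, F={2}): 0:9→1,m→1 1:9→2,m→1 2:9→2,m→2.
'99': run [9, 8, 4] end={s0,s15,s27,s35} rej; 2/2 deletions ∈↓L.
'm9': |S_i|=[9, 8, 4] end={s0,s15,s27,s35} ∉↓L; 2/2 single-dels accept.
2 minimals (antichain).


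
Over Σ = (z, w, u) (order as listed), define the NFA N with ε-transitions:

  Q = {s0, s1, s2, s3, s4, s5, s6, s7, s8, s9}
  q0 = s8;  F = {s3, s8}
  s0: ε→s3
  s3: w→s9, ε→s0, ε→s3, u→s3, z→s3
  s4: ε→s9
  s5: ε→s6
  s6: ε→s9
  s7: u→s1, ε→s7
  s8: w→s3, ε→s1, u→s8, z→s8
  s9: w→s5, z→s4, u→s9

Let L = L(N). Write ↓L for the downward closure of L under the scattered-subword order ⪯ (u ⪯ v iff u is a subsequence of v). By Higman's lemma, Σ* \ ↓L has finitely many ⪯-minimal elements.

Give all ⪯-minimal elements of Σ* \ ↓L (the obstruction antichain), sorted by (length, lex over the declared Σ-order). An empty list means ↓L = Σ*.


Antichain: [ww].

|Q|=10, |F|=2, |δ|=18 (8 ε).
min D↑ (3 st, q0=0, F={2}): 0:z→0,w→1,u→0 1:z→1,w→2,u→1 2:z→2,w→2,u→2 [Hopcroft].
'ww': N↓-sim [8, 6, 4] end={s4,s5,s6,s9} — reject; 2/2 deletions ∈↓L.
1 words, ⪯-incomp.


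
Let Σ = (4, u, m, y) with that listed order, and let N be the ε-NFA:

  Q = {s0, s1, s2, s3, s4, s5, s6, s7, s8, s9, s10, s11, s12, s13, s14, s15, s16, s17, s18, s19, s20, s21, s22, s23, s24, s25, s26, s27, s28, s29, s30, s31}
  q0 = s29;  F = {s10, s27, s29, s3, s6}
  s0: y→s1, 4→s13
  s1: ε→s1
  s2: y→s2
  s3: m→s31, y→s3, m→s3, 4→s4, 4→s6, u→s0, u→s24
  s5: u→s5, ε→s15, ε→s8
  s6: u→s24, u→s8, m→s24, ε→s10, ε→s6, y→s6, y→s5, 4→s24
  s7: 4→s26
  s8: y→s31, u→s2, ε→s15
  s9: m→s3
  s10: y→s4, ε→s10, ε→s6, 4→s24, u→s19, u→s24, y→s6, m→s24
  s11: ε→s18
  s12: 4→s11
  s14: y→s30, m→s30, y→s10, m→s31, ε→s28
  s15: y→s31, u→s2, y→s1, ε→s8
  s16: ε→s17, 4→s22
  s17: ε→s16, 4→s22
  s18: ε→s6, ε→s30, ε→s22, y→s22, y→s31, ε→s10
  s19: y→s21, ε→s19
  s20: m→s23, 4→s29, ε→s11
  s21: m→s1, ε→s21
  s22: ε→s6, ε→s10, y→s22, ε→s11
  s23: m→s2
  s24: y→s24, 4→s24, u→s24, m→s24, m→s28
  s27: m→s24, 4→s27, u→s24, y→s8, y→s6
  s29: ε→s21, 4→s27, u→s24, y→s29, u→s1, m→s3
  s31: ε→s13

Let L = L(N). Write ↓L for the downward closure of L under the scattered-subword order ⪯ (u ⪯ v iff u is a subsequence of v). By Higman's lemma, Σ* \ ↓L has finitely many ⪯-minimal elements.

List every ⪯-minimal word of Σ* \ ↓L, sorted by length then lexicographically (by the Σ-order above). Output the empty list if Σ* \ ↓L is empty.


Antichain: [u, 4m, 4y4, m44].

|Q|=32, |F|=5, |δ|=85 (25 ε).
min D↑ (5 st, q0=0, F={2}): 0:4→1,u→2,m→3,y→0 1:4→1,u→2,m→2,y→4 2:4→2,u→2,m→2,y→2 3:4→4,u→2,m→3,y→3 4:4→2,u→2,m→2,y→4 (ε-aug+det+¬).
'u': run [18, 12] end={s0,s1,s13,s15,s19,s2,s21,s24,s28,s31,s5,s8} ∉↓L; 1/1 del acc.
'4m': |S_i|=[18, 15, 3] end={s1,s24,s28} ∉↓L; 2/2 del acc.
'4y4': N↓-sim [18, 15, 14, 2] end={s24,s28} — reject; 3/3 single-dels accept.
'm44': |S_i|=[18, 16, 14, 2] end={s24,s28} — reject; 3/3 single-dels accept.
4 minimals (antichain).


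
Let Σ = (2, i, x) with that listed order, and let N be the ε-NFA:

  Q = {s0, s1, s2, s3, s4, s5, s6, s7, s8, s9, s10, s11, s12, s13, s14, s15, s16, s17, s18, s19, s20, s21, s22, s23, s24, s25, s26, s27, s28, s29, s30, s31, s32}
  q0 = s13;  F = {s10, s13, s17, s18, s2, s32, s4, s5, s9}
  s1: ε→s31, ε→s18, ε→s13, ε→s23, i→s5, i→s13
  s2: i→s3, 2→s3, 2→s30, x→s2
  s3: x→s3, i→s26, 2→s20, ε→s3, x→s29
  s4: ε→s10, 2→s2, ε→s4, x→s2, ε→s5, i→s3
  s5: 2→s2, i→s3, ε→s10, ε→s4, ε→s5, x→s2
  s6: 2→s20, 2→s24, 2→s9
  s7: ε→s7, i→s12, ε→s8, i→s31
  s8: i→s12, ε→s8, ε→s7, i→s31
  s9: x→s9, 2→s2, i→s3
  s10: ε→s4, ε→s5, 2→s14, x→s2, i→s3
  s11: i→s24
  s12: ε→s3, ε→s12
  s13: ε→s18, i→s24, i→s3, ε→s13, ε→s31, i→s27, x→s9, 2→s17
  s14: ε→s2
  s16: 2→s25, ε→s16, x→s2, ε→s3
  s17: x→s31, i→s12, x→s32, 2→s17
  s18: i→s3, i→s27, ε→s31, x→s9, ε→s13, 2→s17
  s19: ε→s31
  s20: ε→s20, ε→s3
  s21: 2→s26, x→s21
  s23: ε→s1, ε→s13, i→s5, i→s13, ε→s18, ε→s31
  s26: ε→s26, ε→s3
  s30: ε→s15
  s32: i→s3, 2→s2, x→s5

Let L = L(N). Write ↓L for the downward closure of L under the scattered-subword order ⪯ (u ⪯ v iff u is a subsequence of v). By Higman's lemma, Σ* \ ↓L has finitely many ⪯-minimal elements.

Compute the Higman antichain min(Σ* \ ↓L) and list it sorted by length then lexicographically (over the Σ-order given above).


|Q|=33, |F|=9, |δ|=89 (37 ε).
min D↑ (7 st, q0=0, F={2}): 0:2→1,i→2,x→3 1:2→1,i→2,x→4 2:2→2,i→2,x→2 3:2→5,i→2,x→3 4:2→5,i→2,x→6 5:2→2,i→2,x→5 6:2→5,i→2,x→5 [Hopcroft].
'i': |S_i|=[20, 7] end={s12,s20,s24,s26,s27,s29,s3} ∉↓L; 1/1 single-dels accept.
'x22': N↓-sim [20, 14, 8, 6] end={s15,s20,s26,s29,s3,s30} ∉↓L; 3/3 del acc.
'2xxx2': run [20, 15, 13, 11, 7, 6] end={s15,s20,s26,s29,s3,s30} ∉↓L; 5/5 single-dels accept.
3 minimals (antichain).

min(Σ*\↓L) = [i, x22, 2xxx2].


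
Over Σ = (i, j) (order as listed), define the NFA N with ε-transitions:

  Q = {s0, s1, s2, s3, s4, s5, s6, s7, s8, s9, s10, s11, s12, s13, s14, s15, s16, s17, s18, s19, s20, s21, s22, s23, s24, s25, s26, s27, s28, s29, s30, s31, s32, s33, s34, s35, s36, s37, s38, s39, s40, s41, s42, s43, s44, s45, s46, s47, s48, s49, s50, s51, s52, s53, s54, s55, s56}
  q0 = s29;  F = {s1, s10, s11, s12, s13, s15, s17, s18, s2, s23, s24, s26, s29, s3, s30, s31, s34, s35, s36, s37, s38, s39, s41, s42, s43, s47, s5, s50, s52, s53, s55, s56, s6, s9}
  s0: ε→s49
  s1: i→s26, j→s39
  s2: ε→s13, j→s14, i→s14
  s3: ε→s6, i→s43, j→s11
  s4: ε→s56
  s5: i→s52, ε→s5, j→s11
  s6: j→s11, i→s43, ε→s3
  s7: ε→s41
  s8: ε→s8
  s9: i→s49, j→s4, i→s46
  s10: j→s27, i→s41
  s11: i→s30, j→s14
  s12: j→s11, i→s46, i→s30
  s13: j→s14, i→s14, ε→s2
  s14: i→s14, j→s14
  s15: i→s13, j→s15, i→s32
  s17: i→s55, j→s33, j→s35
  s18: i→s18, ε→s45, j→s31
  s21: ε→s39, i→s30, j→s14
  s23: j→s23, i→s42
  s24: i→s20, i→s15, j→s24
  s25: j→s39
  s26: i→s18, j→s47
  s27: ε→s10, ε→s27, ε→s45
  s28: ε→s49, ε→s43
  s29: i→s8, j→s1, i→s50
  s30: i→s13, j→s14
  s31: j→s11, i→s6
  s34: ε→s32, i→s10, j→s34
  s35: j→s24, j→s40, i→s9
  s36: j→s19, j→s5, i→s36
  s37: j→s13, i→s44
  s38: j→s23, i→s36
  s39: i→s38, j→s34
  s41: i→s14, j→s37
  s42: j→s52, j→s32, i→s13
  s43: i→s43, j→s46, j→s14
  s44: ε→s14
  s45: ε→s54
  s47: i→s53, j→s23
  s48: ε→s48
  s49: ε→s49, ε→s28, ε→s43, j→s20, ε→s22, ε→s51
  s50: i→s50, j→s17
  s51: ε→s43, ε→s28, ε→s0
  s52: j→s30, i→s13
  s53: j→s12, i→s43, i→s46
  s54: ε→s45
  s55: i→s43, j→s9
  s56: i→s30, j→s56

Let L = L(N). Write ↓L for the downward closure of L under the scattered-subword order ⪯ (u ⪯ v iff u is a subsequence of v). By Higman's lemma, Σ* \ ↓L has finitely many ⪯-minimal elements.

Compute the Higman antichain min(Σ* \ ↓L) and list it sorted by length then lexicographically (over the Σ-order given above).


|Q|=57, |F|=34, |δ|=114 (29 ε).
min D↑ (33 st, q0=0, F={20}): 0:i→1,j→2 1:i→1,j→3 2:i→4,j→5 3:i→6,j→7 4:i→8,j→9 5:i→10,j→11 6:i→12,j→13 7:i→13,j→14 8:i→8,j→15 9:i→16,j→17 10:i→18,j→17 11:i→19,j→11 12:i→12,j→20 13:i→12,j→21 14:i→22,j→14 15:i→23,j→24 16:i→12,j→25 17:i→26,j→17 18:i→18,j→27 19:i→28,j→19 20:i→20,j→20 21:i→29,j→21 22:i→30,j→22 23:i→12,j→24 24:i→29,j→20 25:i→29,j→24 26:i→30,j→31 27:i→31,j→24 28:i→20,j→32 29:i→30,j→20 30:i→20,j→20 31:i→30,j→29 32:i→20,j→30 [Hopcroft].
'ijiij': run [52, 48, 42, 28, 14, 3] end={s14,s20,s46} ∉↓L; 5/5 single-dels accept.
'jiijjj': N↓-sim [52, 49, 41, 30, 18, 6, 1] end={s14} rej; 6/6 single-dels accept.
'jjjiii': |S_i|=[52, 49, 44, 27, 17, 7, 2] end={s14,s44} rej; 6/6 deletions ∈↓L.
3 minimals (antichain).

Antichain: [ijiij, jiijjj, jjjiii].


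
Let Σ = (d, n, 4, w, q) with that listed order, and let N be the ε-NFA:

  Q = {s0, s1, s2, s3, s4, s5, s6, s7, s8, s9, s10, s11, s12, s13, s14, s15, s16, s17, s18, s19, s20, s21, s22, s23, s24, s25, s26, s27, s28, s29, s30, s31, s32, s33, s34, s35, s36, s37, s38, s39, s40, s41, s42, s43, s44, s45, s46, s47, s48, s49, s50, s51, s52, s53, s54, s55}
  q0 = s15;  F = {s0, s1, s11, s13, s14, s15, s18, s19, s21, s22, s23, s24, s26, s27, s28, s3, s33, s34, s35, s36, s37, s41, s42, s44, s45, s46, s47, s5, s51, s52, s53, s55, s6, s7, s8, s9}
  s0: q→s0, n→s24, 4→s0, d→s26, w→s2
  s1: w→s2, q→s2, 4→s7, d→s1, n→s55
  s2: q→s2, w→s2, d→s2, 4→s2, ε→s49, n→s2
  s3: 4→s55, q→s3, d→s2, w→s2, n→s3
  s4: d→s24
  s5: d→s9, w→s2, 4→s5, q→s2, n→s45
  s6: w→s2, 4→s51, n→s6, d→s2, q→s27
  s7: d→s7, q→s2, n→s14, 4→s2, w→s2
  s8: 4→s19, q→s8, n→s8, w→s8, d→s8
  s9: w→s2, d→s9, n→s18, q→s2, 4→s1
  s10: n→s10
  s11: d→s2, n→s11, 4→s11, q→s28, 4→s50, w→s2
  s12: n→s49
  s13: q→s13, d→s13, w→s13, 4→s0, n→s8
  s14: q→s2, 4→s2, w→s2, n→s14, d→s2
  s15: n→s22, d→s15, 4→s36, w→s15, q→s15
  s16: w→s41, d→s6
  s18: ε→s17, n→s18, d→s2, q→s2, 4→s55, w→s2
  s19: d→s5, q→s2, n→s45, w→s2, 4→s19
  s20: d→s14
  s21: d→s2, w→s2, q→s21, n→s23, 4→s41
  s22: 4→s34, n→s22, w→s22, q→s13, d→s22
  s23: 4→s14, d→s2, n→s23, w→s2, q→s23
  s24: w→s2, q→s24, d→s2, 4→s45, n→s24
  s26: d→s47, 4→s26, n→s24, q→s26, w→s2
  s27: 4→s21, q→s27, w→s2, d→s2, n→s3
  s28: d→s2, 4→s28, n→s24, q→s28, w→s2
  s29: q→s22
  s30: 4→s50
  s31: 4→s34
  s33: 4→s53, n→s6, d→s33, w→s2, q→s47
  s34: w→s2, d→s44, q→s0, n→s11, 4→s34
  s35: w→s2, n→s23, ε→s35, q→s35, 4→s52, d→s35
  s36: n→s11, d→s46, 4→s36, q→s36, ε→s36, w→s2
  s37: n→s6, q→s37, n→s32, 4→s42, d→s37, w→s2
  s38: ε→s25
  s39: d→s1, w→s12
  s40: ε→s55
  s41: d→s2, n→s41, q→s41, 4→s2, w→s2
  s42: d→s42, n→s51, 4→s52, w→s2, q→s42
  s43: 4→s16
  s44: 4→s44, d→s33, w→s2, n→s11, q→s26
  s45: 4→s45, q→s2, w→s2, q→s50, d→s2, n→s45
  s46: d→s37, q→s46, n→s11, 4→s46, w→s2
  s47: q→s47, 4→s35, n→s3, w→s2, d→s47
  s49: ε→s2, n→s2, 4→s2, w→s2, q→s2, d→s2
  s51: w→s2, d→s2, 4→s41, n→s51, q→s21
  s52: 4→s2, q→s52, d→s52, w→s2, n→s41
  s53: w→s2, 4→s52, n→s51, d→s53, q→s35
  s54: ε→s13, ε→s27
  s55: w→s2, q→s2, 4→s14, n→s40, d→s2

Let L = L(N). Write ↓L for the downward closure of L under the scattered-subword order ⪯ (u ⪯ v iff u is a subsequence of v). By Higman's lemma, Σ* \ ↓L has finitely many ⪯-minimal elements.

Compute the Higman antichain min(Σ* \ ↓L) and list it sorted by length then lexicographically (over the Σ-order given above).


Antichain: [4w, 4nd, nqn4q, 4dd444].

|Q|=56, |F|=36, |δ|=214 (9 ε).
min D↑ (37 st, q0=0, F={7}): 0:d→0,n→1,4→2,w→0,q→0 1:d→1,n→1,4→3,w→1,q→4 2:d→5,n→6,4→2,w→7,q→2 3:d→8,n→6,4→3,w→7,q→9 4:d→4,n→10,4→9,w→4,q→4 5:d→11,n→6,4→5,w→7,q→5 6:d→7,n→6,4→6,w→7,q→12 7:d→7,n→7,4→7,w→7,q→7 8:d→13,n→6,4→8,w→7,q→14 9:d→14,n→15,4→9,w→7,q→9 10:d→10,n→10,4→16,w→10,q→10 11:d→11,n→17,4→18,w→7,q→11 12:d→7,n→15,4→12,w→7,q→12 13:d→13,n→17,4→19,w→7,q→20 14:d→20,n→15,4→14,w→7,q→14 15:d→7,n→15,4→21,w→7,q→15 16:d→22,n→21,4→16,w→7,q→7 17:d→7,n→17,4→23,w→7,q→24 18:d→18,n→23,4→25,w→7,q→18 19:d→19,n→23,4→25,w→7,q→26 20:d→20,n→27,4→26,w→7,q→20 21:d→7,n→21,4→21,w→7,q→7 22:d→28,n→21,4→22,w→7,q→7 23:d→7,n→23,4→29,w→7,q→30 24:d→7,n→27,4→30,w→7,q→24 25:d→25,n→29,4→7,w→7,q→25 26:d→26,n→31,4→25,w→7,q→26 27:d→7,n→27,4→32,w→7,q→27 28:d→28,n→33,4→34,w→7,q→7 29:d→7,n→29,4→7,w→7,q→29 30:d→7,n→31,4→29,w→7,q→30 31:d→7,n→31,4→35,w→7,q→31 32:d→7,n→32,4→35,w→7,q→7 33:d→7,n→33,4→32,w→7,q→7 34:d→34,n→32,4→36,w→7,q→7 35:d→7,n→35,4→7,w→7,q→7 36:d→36,n→35,4→7,w→7,q→7 [Hopcroft].
'4w': N↓-sim [42, 38, 2] end={s2,s49} ∉↓L; 2/2 del acc.
'4nd': |S_i|=[42, 38, 20, 2] end={s2,s49} ∉↓L; 3/3 deletions ∈↓L.
'nqn4q': N↓-sim [42, 37, 28, 19, 14, 3] end={s2,s49,s50} rej; 5/5 del acc.
'4dd444': |S_i|=[42, 38, 34, 25, 15, 6, 2] end={s2,s49} rej; 6/6 deletions ∈↓L.
4 obstructions.
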